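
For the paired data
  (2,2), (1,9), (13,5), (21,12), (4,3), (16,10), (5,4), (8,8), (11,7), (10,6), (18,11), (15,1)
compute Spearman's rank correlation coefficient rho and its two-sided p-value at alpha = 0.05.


Step 1: Rank x and y separately (midranks; no ties here).
rank(x): 2->2, 1->1, 13->8, 21->12, 4->3, 16->10, 5->4, 8->5, 11->7, 10->6, 18->11, 15->9
rank(y): 2->2, 9->9, 5->5, 12->12, 3->3, 10->10, 4->4, 8->8, 7->7, 6->6, 11->11, 1->1
Step 2: d_i = R_x(i) - R_y(i); compute d_i^2.
  (2-2)^2=0, (1-9)^2=64, (8-5)^2=9, (12-12)^2=0, (3-3)^2=0, (10-10)^2=0, (4-4)^2=0, (5-8)^2=9, (7-7)^2=0, (6-6)^2=0, (11-11)^2=0, (9-1)^2=64
sum(d^2) = 146.
Step 3: rho = 1 - 6*146 / (12*(12^2 - 1)) = 1 - 876/1716 = 0.489510.
Step 4: Under H0, t = rho * sqrt((n-2)/(1-rho^2)) = 1.7752 ~ t(10).
Step 5: Two-sided p-value from the t-distribution with 10 df = 0.106252.
Step 6: alpha = 0.05. fail to reject H0.

rho = 0.4895, p = 0.106252, fail to reject H0 at alpha = 0.05.


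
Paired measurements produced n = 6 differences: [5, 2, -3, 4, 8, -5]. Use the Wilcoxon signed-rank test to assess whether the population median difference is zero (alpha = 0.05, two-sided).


Step 1: Drop any zero differences (none here) and take |d_i|.
|d| = [5, 2, 3, 4, 8, 5]
Step 2: Midrank |d_i| (ties get averaged ranks).
ranks: |5|->4.5, |2|->1, |3|->2, |4|->3, |8|->6, |5|->4.5
Step 3: Attach original signs; sum ranks with positive sign and with negative sign.
W+ = 4.5 + 1 + 3 + 6 = 14.5
W- = 2 + 4.5 = 6.5
(Check: W+ + W- = 21 should equal n(n+1)/2 = 21.)
Step 4: Test statistic W = min(W+, W-) = 6.5.
Step 5: Ties in |d|, so use the tie-corrected normal approximation.
        E[W] = n(n+1)/4 = 6*7/4 = 10.5.
        Tie groups: |d|=5 (t=2); sum(t^3 - t) = 6.
        Var[W] = n(n+1)(2n+1)/24 - sum(t^3-t)/48 = 546/24 - 6/48 = 22.625.
        z = (W - E[W]) / sqrt(Var[W]) = (6.5 - 10.5) / 4.7566 = -0.8409.
        Two-sided p = 2*Phi(z) = 0.400381.
Step 6: alpha = 0.05. fail to reject H0.

W+ = 14.5, W- = 6.5, W = min = 6.5, p = 0.400381, fail to reject H0.


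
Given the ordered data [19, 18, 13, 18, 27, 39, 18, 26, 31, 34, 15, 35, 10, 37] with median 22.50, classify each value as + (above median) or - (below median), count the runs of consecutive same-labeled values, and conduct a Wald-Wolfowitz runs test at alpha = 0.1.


Step 1: Compute median = 22.50; label A = above, B = below.
Labels in order: BBBBAABAAABABA  (n_A = 7, n_B = 7)
Step 2: Count runs R = 8.
Step 3: Under H0 (random ordering), E[R] = 2*n_A*n_B/(n_A+n_B) + 1 = 2*7*7/14 + 1 = 8.0000.
        Var[R] = 2*n_A*n_B*(2*n_A*n_B - n_A - n_B) / ((n_A+n_B)^2 * (n_A+n_B-1)) = 8232/2548 = 3.2308.
        SD[R] = 1.7974.
Step 4: R = E[R], so z = 0 with no continuity correction.
Step 5: Two-sided p-value via normal approximation = 2*(1 - Phi(|z|)) = 1.000000.
Step 6: alpha = 0.1. fail to reject H0.

R = 8, z = 0.0000, p = 1.000000, fail to reject H0.


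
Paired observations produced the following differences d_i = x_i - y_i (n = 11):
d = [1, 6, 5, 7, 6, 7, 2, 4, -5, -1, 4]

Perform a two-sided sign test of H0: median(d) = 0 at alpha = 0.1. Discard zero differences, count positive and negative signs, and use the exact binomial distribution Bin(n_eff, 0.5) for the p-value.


Step 1: Discard zero differences. Original n = 11; n_eff = number of nonzero differences = 11.
Nonzero differences (with sign): +1, +6, +5, +7, +6, +7, +2, +4, -5, -1, +4
Step 2: Count signs: positive = 9, negative = 2.
Step 3: Under H0: P(positive) = 0.5, so the number of positives S ~ Bin(11, 0.5).
Step 4: Two-sided exact p-value = sum of Bin(11,0.5) probabilities at or below the observed probability = 0.065430.
Step 5: alpha = 0.1. reject H0.

n_eff = 11, pos = 9, neg = 2, p = 0.065430, reject H0.


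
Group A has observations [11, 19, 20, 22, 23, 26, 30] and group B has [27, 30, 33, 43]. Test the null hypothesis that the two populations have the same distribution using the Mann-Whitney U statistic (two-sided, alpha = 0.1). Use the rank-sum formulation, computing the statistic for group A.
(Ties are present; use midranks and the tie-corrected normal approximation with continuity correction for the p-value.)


Step 1: Combine and sort all 11 observations; assign midranks.
sorted (value, group): (11,X), (19,X), (20,X), (22,X), (23,X), (26,X), (27,Y), (30,X), (30,Y), (33,Y), (43,Y)
ranks: 11->1, 19->2, 20->3, 22->4, 23->5, 26->6, 27->7, 30->8.5, 30->8.5, 33->10, 43->11
Step 2: Rank sum for X: R1 = 1 + 2 + 3 + 4 + 5 + 6 + 8.5 = 29.5.
Step 3: U_X = R1 - n1(n1+1)/2 = 29.5 - 7*8/2 = 29.5 - 28 = 1.5.
       U_Y = n1*n2 - U_X = 28 - 1.5 = 26.5.
Step 4: Ties are present, so use the tie-corrected normal approximation (with continuity correction) for the p-value.
Step 5: p-value = 0.023029; compare to alpha = 0.1. reject H0.

U_X = 1.5, p = 0.023029, reject H0 at alpha = 0.1.


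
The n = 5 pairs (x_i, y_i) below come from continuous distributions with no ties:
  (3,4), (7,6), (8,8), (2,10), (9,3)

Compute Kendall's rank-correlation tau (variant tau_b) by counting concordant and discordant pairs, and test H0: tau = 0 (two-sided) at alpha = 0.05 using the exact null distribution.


Step 1: Enumerate the 10 unordered pairs (i,j) with i<j and classify each by sign(x_j-x_i) * sign(y_j-y_i).
  (1,2):dx=+4,dy=+2->C; (1,3):dx=+5,dy=+4->C; (1,4):dx=-1,dy=+6->D; (1,5):dx=+6,dy=-1->D
  (2,3):dx=+1,dy=+2->C; (2,4):dx=-5,dy=+4->D; (2,5):dx=+2,dy=-3->D; (3,4):dx=-6,dy=+2->D
  (3,5):dx=+1,dy=-5->D; (4,5):dx=+7,dy=-7->D
Step 2: C = 3, D = 7, total pairs = 10.
Step 3: tau = (C - D)/(n(n-1)/2) = (3 - 7)/10 = -0.400000.
Step 4: Exact two-sided p-value (enumerate n! = 120 permutations of y under H0): p = 0.483333.
Step 5: alpha = 0.05. fail to reject H0.

tau_b = -0.4000 (C=3, D=7), p = 0.483333, fail to reject H0.


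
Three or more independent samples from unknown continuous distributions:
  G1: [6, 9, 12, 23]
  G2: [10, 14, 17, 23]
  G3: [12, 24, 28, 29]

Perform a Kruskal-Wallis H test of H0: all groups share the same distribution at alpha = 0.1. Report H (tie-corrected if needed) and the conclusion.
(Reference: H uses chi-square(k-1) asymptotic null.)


Step 1: Combine all N = 12 observations and assign midranks.
sorted (value, group, rank): (6,G1,1), (9,G1,2), (10,G2,3), (12,G1,4.5), (12,G3,4.5), (14,G2,6), (17,G2,7), (23,G1,8.5), (23,G2,8.5), (24,G3,10), (28,G3,11), (29,G3,12)
Step 2: Sum ranks within each group.
R_1 = 16 (n_1 = 4)
R_2 = 24.5 (n_2 = 4)
R_3 = 37.5 (n_3 = 4)
Step 3: H = 12/(N(N+1)) * sum(R_i^2/n_i) - 3(N+1)
     = 12/(12*13) * (16^2/4 + 24.5^2/4 + 37.5^2/4) - 3*13
     = 0.076923 * 565.625 - 39
     = 4.509615.
Step 4: Ties present; correction factor C = 1 - 12/(12^3 - 12) = 0.993007. Corrected H = 4.509615 / 0.993007 = 4.541373.
Step 5: Under H0, H ~ chi^2(2); p-value = 0.103241.
Step 6: alpha = 0.1. fail to reject H0.

H = 4.5414, df = 2, p = 0.103241, fail to reject H0.


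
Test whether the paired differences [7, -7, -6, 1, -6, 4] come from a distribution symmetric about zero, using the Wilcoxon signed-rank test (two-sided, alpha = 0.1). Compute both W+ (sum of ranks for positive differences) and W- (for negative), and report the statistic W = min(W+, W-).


Step 1: Drop any zero differences (none here) and take |d_i|.
|d| = [7, 7, 6, 1, 6, 4]
Step 2: Midrank |d_i| (ties get averaged ranks).
ranks: |7|->5.5, |7|->5.5, |6|->3.5, |1|->1, |6|->3.5, |4|->2
Step 3: Attach original signs; sum ranks with positive sign and with negative sign.
W+ = 5.5 + 1 + 2 = 8.5
W- = 5.5 + 3.5 + 3.5 = 12.5
(Check: W+ + W- = 21 should equal n(n+1)/2 = 21.)
Step 4: Test statistic W = min(W+, W-) = 8.5.
Step 5: Ties in |d|, so use the tie-corrected normal approximation.
        E[W] = n(n+1)/4 = 6*7/4 = 10.5.
        Tie groups: |d|=6 (t=2), |d|=7 (t=2); sum(t^3 - t) = 12.
        Var[W] = n(n+1)(2n+1)/24 - sum(t^3-t)/48 = 546/24 - 12/48 = 22.5.
        z = (W - E[W]) / sqrt(Var[W]) = (8.5 - 10.5) / 4.7434 = -0.4216.
        Two-sided p = 2*Phi(z) = 0.673290.
Step 6: alpha = 0.1. fail to reject H0.

W+ = 8.5, W- = 12.5, W = min = 8.5, p = 0.673290, fail to reject H0.


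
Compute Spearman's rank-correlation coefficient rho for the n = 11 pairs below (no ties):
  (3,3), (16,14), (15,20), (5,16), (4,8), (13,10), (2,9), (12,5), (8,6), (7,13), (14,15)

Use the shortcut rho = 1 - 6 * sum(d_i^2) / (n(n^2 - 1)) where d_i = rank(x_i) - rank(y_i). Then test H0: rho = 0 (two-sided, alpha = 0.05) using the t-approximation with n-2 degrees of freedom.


Step 1: Rank x and y separately (midranks; no ties here).
rank(x): 3->2, 16->11, 15->10, 5->4, 4->3, 13->8, 2->1, 12->7, 8->6, 7->5, 14->9
rank(y): 3->1, 14->8, 20->11, 16->10, 8->4, 10->6, 9->5, 5->2, 6->3, 13->7, 15->9
Step 2: d_i = R_x(i) - R_y(i); compute d_i^2.
  (2-1)^2=1, (11-8)^2=9, (10-11)^2=1, (4-10)^2=36, (3-4)^2=1, (8-6)^2=4, (1-5)^2=16, (7-2)^2=25, (6-3)^2=9, (5-7)^2=4, (9-9)^2=0
sum(d^2) = 106.
Step 3: rho = 1 - 6*106 / (11*(11^2 - 1)) = 1 - 636/1320 = 0.518182.
Step 4: Under H0, t = rho * sqrt((n-2)/(1-rho^2)) = 1.8176 ~ t(9).
Step 5: Two-sided p-value from the t-distribution with 9 df = 0.102492.
Step 6: alpha = 0.05. fail to reject H0.

rho = 0.5182, p = 0.102492, fail to reject H0 at alpha = 0.05.


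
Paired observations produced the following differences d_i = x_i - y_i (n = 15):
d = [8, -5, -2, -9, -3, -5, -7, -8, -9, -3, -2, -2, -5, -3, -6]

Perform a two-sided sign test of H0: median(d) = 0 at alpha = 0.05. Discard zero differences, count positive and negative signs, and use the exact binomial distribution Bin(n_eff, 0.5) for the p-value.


Step 1: Discard zero differences. Original n = 15; n_eff = number of nonzero differences = 15.
Nonzero differences (with sign): +8, -5, -2, -9, -3, -5, -7, -8, -9, -3, -2, -2, -5, -3, -6
Step 2: Count signs: positive = 1, negative = 14.
Step 3: Under H0: P(positive) = 0.5, so the number of positives S ~ Bin(15, 0.5).
Step 4: Two-sided exact p-value = sum of Bin(15,0.5) probabilities at or below the observed probability = 0.000977.
Step 5: alpha = 0.05. reject H0.

n_eff = 15, pos = 1, neg = 14, p = 0.000977, reject H0.


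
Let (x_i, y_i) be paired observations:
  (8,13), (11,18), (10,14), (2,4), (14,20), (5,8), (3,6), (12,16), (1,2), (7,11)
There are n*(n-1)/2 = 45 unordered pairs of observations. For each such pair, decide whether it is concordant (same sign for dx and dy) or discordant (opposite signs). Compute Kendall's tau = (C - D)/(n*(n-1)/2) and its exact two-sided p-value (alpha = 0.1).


Step 1: Enumerate the 45 unordered pairs (i,j) with i<j and classify each by sign(x_j-x_i) * sign(y_j-y_i).
  (1,2):dx=+3,dy=+5->C; (1,3):dx=+2,dy=+1->C; (1,4):dx=-6,dy=-9->C; (1,5):dx=+6,dy=+7->C
  (1,6):dx=-3,dy=-5->C; (1,7):dx=-5,dy=-7->C; (1,8):dx=+4,dy=+3->C; (1,9):dx=-7,dy=-11->C
  (1,10):dx=-1,dy=-2->C; (2,3):dx=-1,dy=-4->C; (2,4):dx=-9,dy=-14->C; (2,5):dx=+3,dy=+2->C
  (2,6):dx=-6,dy=-10->C; (2,7):dx=-8,dy=-12->C; (2,8):dx=+1,dy=-2->D; (2,9):dx=-10,dy=-16->C
  (2,10):dx=-4,dy=-7->C; (3,4):dx=-8,dy=-10->C; (3,5):dx=+4,dy=+6->C; (3,6):dx=-5,dy=-6->C
  (3,7):dx=-7,dy=-8->C; (3,8):dx=+2,dy=+2->C; (3,9):dx=-9,dy=-12->C; (3,10):dx=-3,dy=-3->C
  (4,5):dx=+12,dy=+16->C; (4,6):dx=+3,dy=+4->C; (4,7):dx=+1,dy=+2->C; (4,8):dx=+10,dy=+12->C
  (4,9):dx=-1,dy=-2->C; (4,10):dx=+5,dy=+7->C; (5,6):dx=-9,dy=-12->C; (5,7):dx=-11,dy=-14->C
  (5,8):dx=-2,dy=-4->C; (5,9):dx=-13,dy=-18->C; (5,10):dx=-7,dy=-9->C; (6,7):dx=-2,dy=-2->C
  (6,8):dx=+7,dy=+8->C; (6,9):dx=-4,dy=-6->C; (6,10):dx=+2,dy=+3->C; (7,8):dx=+9,dy=+10->C
  (7,9):dx=-2,dy=-4->C; (7,10):dx=+4,dy=+5->C; (8,9):dx=-11,dy=-14->C; (8,10):dx=-5,dy=-5->C
  (9,10):dx=+6,dy=+9->C
Step 2: C = 44, D = 1, total pairs = 45.
Step 3: tau = (C - D)/(n(n-1)/2) = (44 - 1)/45 = 0.955556.
Step 4: Exact two-sided p-value (enumerate n! = 3628800 permutations of y under H0): p = 0.000006.
Step 5: alpha = 0.1. reject H0.

tau_b = 0.9556 (C=44, D=1), p = 0.000006, reject H0.


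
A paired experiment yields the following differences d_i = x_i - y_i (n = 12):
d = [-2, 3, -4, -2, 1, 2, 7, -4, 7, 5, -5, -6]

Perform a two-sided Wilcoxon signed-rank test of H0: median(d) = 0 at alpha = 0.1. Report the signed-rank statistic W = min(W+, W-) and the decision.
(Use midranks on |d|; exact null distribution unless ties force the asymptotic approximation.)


Step 1: Drop any zero differences (none here) and take |d_i|.
|d| = [2, 3, 4, 2, 1, 2, 7, 4, 7, 5, 5, 6]
Step 2: Midrank |d_i| (ties get averaged ranks).
ranks: |2|->3, |3|->5, |4|->6.5, |2|->3, |1|->1, |2|->3, |7|->11.5, |4|->6.5, |7|->11.5, |5|->8.5, |5|->8.5, |6|->10
Step 3: Attach original signs; sum ranks with positive sign and with negative sign.
W+ = 5 + 1 + 3 + 11.5 + 11.5 + 8.5 = 40.5
W- = 3 + 6.5 + 3 + 6.5 + 8.5 + 10 = 37.5
(Check: W+ + W- = 78 should equal n(n+1)/2 = 78.)
Step 4: Test statistic W = min(W+, W-) = 37.5.
Step 5: Ties in |d|, so use the tie-corrected normal approximation.
        E[W] = n(n+1)/4 = 12*13/4 = 39.
        Tie groups: |d|=2 (t=3), |d|=4 (t=2), |d|=5 (t=2), |d|=7 (t=2); sum(t^3 - t) = 42.
        Var[W] = n(n+1)(2n+1)/24 - sum(t^3-t)/48 = 3900/24 - 42/48 = 161.625.
        z = (W - E[W]) / sqrt(Var[W]) = (37.5 - 39) / 12.7132 = -0.1180.
        Two-sided p = 2*Phi(z) = 0.906077.
Step 6: alpha = 0.1. fail to reject H0.

W+ = 40.5, W- = 37.5, W = min = 37.5, p = 0.906077, fail to reject H0.


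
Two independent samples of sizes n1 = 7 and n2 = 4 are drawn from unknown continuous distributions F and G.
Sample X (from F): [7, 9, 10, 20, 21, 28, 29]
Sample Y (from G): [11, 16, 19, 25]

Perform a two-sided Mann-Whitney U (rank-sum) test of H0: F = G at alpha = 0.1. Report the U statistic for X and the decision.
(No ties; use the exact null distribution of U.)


Step 1: Combine and sort all 11 observations; assign midranks.
sorted (value, group): (7,X), (9,X), (10,X), (11,Y), (16,Y), (19,Y), (20,X), (21,X), (25,Y), (28,X), (29,X)
ranks: 7->1, 9->2, 10->3, 11->4, 16->5, 19->6, 20->7, 21->8, 25->9, 28->10, 29->11
Step 2: Rank sum for X: R1 = 1 + 2 + 3 + 7 + 8 + 10 + 11 = 42.
Step 3: U_X = R1 - n1(n1+1)/2 = 42 - 7*8/2 = 42 - 28 = 14.
       U_Y = n1*n2 - U_X = 28 - 14 = 14.
Step 4: No ties, so the exact null distribution of U (based on enumerating the C(11,7) = 330 equally likely rank assignments) gives the two-sided p-value.
Step 5: p-value = 1.000000; compare to alpha = 0.1. fail to reject H0.

U_X = 14, p = 1.000000, fail to reject H0 at alpha = 0.1.


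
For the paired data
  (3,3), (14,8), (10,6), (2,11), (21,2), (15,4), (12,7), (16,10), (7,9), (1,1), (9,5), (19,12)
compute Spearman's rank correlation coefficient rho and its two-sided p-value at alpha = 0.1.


Step 1: Rank x and y separately (midranks; no ties here).
rank(x): 3->3, 14->8, 10->6, 2->2, 21->12, 15->9, 12->7, 16->10, 7->4, 1->1, 9->5, 19->11
rank(y): 3->3, 8->8, 6->6, 11->11, 2->2, 4->4, 7->7, 10->10, 9->9, 1->1, 5->5, 12->12
Step 2: d_i = R_x(i) - R_y(i); compute d_i^2.
  (3-3)^2=0, (8-8)^2=0, (6-6)^2=0, (2-11)^2=81, (12-2)^2=100, (9-4)^2=25, (7-7)^2=0, (10-10)^2=0, (4-9)^2=25, (1-1)^2=0, (5-5)^2=0, (11-12)^2=1
sum(d^2) = 232.
Step 3: rho = 1 - 6*232 / (12*(12^2 - 1)) = 1 - 1392/1716 = 0.188811.
Step 4: Under H0, t = rho * sqrt((n-2)/(1-rho^2)) = 0.6080 ~ t(10).
Step 5: Two-sided p-value from the t-distribution with 10 df = 0.556737.
Step 6: alpha = 0.1. fail to reject H0.

rho = 0.1888, p = 0.556737, fail to reject H0 at alpha = 0.1.


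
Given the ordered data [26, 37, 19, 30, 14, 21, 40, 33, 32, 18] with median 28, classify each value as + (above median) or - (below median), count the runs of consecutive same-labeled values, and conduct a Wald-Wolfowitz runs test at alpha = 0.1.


Step 1: Compute median = 28; label A = above, B = below.
Labels in order: BABABBAAAB  (n_A = 5, n_B = 5)
Step 2: Count runs R = 7.
Step 3: Under H0 (random ordering), E[R] = 2*n_A*n_B/(n_A+n_B) + 1 = 2*5*5/10 + 1 = 6.0000.
        Var[R] = 2*n_A*n_B*(2*n_A*n_B - n_A - n_B) / ((n_A+n_B)^2 * (n_A+n_B-1)) = 2000/900 = 2.2222.
        SD[R] = 1.4907.
Step 4: Continuity-corrected z = (R - 0.5 - E[R]) / SD[R] = (7 - 0.5 - 6.0000) / 1.4907 = 0.3354.
Step 5: Two-sided p-value via normal approximation = 2*(1 - Phi(|z|)) = 0.737316.
Step 6: alpha = 0.1. fail to reject H0.

R = 7, z = 0.3354, p = 0.737316, fail to reject H0.


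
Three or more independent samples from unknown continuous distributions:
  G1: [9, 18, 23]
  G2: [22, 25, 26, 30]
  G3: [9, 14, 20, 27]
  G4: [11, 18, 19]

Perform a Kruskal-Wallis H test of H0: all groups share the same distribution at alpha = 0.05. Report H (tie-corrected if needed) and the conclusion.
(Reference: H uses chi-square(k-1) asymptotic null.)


Step 1: Combine all N = 14 observations and assign midranks.
sorted (value, group, rank): (9,G1,1.5), (9,G3,1.5), (11,G4,3), (14,G3,4), (18,G1,5.5), (18,G4,5.5), (19,G4,7), (20,G3,8), (22,G2,9), (23,G1,10), (25,G2,11), (26,G2,12), (27,G3,13), (30,G2,14)
Step 2: Sum ranks within each group.
R_1 = 17 (n_1 = 3)
R_2 = 46 (n_2 = 4)
R_3 = 26.5 (n_3 = 4)
R_4 = 15.5 (n_4 = 3)
Step 3: H = 12/(N(N+1)) * sum(R_i^2/n_i) - 3(N+1)
     = 12/(14*15) * (17^2/3 + 46^2/4 + 26.5^2/4 + 15.5^2/3) - 3*15
     = 0.057143 * 880.979 - 45
     = 5.341667.
Step 4: Ties present; correction factor C = 1 - 12/(14^3 - 14) = 0.995604. Corrected H = 5.341667 / 0.995604 = 5.365250.
Step 5: Under H0, H ~ chi^2(3); p-value = 0.146924.
Step 6: alpha = 0.05. fail to reject H0.

H = 5.3653, df = 3, p = 0.146924, fail to reject H0.


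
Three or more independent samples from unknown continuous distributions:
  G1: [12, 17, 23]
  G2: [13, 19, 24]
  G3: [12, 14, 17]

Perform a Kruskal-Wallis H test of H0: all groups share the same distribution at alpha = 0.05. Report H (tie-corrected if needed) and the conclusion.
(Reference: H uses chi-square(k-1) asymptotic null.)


Step 1: Combine all N = 9 observations and assign midranks.
sorted (value, group, rank): (12,G1,1.5), (12,G3,1.5), (13,G2,3), (14,G3,4), (17,G1,5.5), (17,G3,5.5), (19,G2,7), (23,G1,8), (24,G2,9)
Step 2: Sum ranks within each group.
R_1 = 15 (n_1 = 3)
R_2 = 19 (n_2 = 3)
R_3 = 11 (n_3 = 3)
Step 3: H = 12/(N(N+1)) * sum(R_i^2/n_i) - 3(N+1)
     = 12/(9*10) * (15^2/3 + 19^2/3 + 11^2/3) - 3*10
     = 0.133333 * 235.667 - 30
     = 1.422222.
Step 4: Ties present; correction factor C = 1 - 12/(9^3 - 9) = 0.983333. Corrected H = 1.422222 / 0.983333 = 1.446328.
Step 5: Under H0, H ~ chi^2(2); p-value = 0.485215.
Step 6: alpha = 0.05. fail to reject H0.

H = 1.4463, df = 2, p = 0.485215, fail to reject H0.


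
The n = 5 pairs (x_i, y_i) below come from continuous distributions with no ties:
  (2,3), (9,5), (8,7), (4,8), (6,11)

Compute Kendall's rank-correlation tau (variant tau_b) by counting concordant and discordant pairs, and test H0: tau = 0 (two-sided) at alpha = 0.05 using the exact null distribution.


Step 1: Enumerate the 10 unordered pairs (i,j) with i<j and classify each by sign(x_j-x_i) * sign(y_j-y_i).
  (1,2):dx=+7,dy=+2->C; (1,3):dx=+6,dy=+4->C; (1,4):dx=+2,dy=+5->C; (1,5):dx=+4,dy=+8->C
  (2,3):dx=-1,dy=+2->D; (2,4):dx=-5,dy=+3->D; (2,5):dx=-3,dy=+6->D; (3,4):dx=-4,dy=+1->D
  (3,5):dx=-2,dy=+4->D; (4,5):dx=+2,dy=+3->C
Step 2: C = 5, D = 5, total pairs = 10.
Step 3: tau = (C - D)/(n(n-1)/2) = (5 - 5)/10 = 0.000000.
Step 4: Exact two-sided p-value (enumerate n! = 120 permutations of y under H0): p = 1.000000.
Step 5: alpha = 0.05. fail to reject H0.

tau_b = 0.0000 (C=5, D=5), p = 1.000000, fail to reject H0.


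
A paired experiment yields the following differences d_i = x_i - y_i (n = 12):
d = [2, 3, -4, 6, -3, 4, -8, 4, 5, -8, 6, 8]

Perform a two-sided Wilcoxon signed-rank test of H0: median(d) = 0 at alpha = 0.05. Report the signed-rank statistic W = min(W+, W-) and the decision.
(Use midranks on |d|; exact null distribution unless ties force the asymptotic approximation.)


Step 1: Drop any zero differences (none here) and take |d_i|.
|d| = [2, 3, 4, 6, 3, 4, 8, 4, 5, 8, 6, 8]
Step 2: Midrank |d_i| (ties get averaged ranks).
ranks: |2|->1, |3|->2.5, |4|->5, |6|->8.5, |3|->2.5, |4|->5, |8|->11, |4|->5, |5|->7, |8|->11, |6|->8.5, |8|->11
Step 3: Attach original signs; sum ranks with positive sign and with negative sign.
W+ = 1 + 2.5 + 8.5 + 5 + 5 + 7 + 8.5 + 11 = 48.5
W- = 5 + 2.5 + 11 + 11 = 29.5
(Check: W+ + W- = 78 should equal n(n+1)/2 = 78.)
Step 4: Test statistic W = min(W+, W-) = 29.5.
Step 5: Ties in |d|, so use the tie-corrected normal approximation.
        E[W] = n(n+1)/4 = 12*13/4 = 39.
        Tie groups: |d|=3 (t=2), |d|=4 (t=3), |d|=6 (t=2), |d|=8 (t=3); sum(t^3 - t) = 60.
        Var[W] = n(n+1)(2n+1)/24 - sum(t^3-t)/48 = 3900/24 - 60/48 = 161.25.
        z = (W - E[W]) / sqrt(Var[W]) = (29.5 - 39) / 12.6984 = -0.7481.
        Two-sided p = 2*Phi(z) = 0.454385.
Step 6: alpha = 0.05. fail to reject H0.

W+ = 48.5, W- = 29.5, W = min = 29.5, p = 0.454385, fail to reject H0.


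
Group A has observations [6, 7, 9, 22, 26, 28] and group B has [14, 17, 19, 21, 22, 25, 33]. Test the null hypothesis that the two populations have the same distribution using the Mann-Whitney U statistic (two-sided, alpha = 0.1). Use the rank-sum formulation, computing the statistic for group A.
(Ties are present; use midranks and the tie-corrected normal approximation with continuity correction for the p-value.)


Step 1: Combine and sort all 13 observations; assign midranks.
sorted (value, group): (6,X), (7,X), (9,X), (14,Y), (17,Y), (19,Y), (21,Y), (22,X), (22,Y), (25,Y), (26,X), (28,X), (33,Y)
ranks: 6->1, 7->2, 9->3, 14->4, 17->5, 19->6, 21->7, 22->8.5, 22->8.5, 25->10, 26->11, 28->12, 33->13
Step 2: Rank sum for X: R1 = 1 + 2 + 3 + 8.5 + 11 + 12 = 37.5.
Step 3: U_X = R1 - n1(n1+1)/2 = 37.5 - 6*7/2 = 37.5 - 21 = 16.5.
       U_Y = n1*n2 - U_X = 42 - 16.5 = 25.5.
Step 4: Ties are present, so use the tie-corrected normal approximation (with continuity correction) for the p-value.
Step 5: p-value = 0.567176; compare to alpha = 0.1. fail to reject H0.

U_X = 16.5, p = 0.567176, fail to reject H0 at alpha = 0.1.


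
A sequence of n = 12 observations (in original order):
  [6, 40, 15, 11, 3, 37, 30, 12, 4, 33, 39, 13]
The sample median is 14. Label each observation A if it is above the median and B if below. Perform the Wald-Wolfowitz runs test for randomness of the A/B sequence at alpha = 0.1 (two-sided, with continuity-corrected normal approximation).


Step 1: Compute median = 14; label A = above, B = below.
Labels in order: BAABBAABBAAB  (n_A = 6, n_B = 6)
Step 2: Count runs R = 7.
Step 3: Under H0 (random ordering), E[R] = 2*n_A*n_B/(n_A+n_B) + 1 = 2*6*6/12 + 1 = 7.0000.
        Var[R] = 2*n_A*n_B*(2*n_A*n_B - n_A - n_B) / ((n_A+n_B)^2 * (n_A+n_B-1)) = 4320/1584 = 2.7273.
        SD[R] = 1.6514.
Step 4: R = E[R], so z = 0 with no continuity correction.
Step 5: Two-sided p-value via normal approximation = 2*(1 - Phi(|z|)) = 1.000000.
Step 6: alpha = 0.1. fail to reject H0.

R = 7, z = 0.0000, p = 1.000000, fail to reject H0.


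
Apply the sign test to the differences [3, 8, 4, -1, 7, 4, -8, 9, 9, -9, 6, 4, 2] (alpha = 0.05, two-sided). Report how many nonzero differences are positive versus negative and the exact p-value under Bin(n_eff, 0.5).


Step 1: Discard zero differences. Original n = 13; n_eff = number of nonzero differences = 13.
Nonzero differences (with sign): +3, +8, +4, -1, +7, +4, -8, +9, +9, -9, +6, +4, +2
Step 2: Count signs: positive = 10, negative = 3.
Step 3: Under H0: P(positive) = 0.5, so the number of positives S ~ Bin(13, 0.5).
Step 4: Two-sided exact p-value = sum of Bin(13,0.5) probabilities at or below the observed probability = 0.092285.
Step 5: alpha = 0.05. fail to reject H0.

n_eff = 13, pos = 10, neg = 3, p = 0.092285, fail to reject H0.


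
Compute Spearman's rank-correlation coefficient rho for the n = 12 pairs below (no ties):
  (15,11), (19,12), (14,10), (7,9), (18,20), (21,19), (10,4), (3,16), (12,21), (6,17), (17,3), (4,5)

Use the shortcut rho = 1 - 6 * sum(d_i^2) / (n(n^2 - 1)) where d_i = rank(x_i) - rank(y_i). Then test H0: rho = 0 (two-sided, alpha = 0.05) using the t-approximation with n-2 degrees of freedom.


Step 1: Rank x and y separately (midranks; no ties here).
rank(x): 15->8, 19->11, 14->7, 7->4, 18->10, 21->12, 10->5, 3->1, 12->6, 6->3, 17->9, 4->2
rank(y): 11->6, 12->7, 10->5, 9->4, 20->11, 19->10, 4->2, 16->8, 21->12, 17->9, 3->1, 5->3
Step 2: d_i = R_x(i) - R_y(i); compute d_i^2.
  (8-6)^2=4, (11-7)^2=16, (7-5)^2=4, (4-4)^2=0, (10-11)^2=1, (12-10)^2=4, (5-2)^2=9, (1-8)^2=49, (6-12)^2=36, (3-9)^2=36, (9-1)^2=64, (2-3)^2=1
sum(d^2) = 224.
Step 3: rho = 1 - 6*224 / (12*(12^2 - 1)) = 1 - 1344/1716 = 0.216783.
Step 4: Under H0, t = rho * sqrt((n-2)/(1-rho^2)) = 0.7022 ~ t(10).
Step 5: Two-sided p-value from the t-distribution with 10 df = 0.498556.
Step 6: alpha = 0.05. fail to reject H0.

rho = 0.2168, p = 0.498556, fail to reject H0 at alpha = 0.05.


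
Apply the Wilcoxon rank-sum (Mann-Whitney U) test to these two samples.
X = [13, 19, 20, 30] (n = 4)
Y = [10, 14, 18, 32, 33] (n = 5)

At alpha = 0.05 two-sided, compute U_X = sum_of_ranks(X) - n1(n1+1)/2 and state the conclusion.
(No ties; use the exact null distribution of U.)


Step 1: Combine and sort all 9 observations; assign midranks.
sorted (value, group): (10,Y), (13,X), (14,Y), (18,Y), (19,X), (20,X), (30,X), (32,Y), (33,Y)
ranks: 10->1, 13->2, 14->3, 18->4, 19->5, 20->6, 30->7, 32->8, 33->9
Step 2: Rank sum for X: R1 = 2 + 5 + 6 + 7 = 20.
Step 3: U_X = R1 - n1(n1+1)/2 = 20 - 4*5/2 = 20 - 10 = 10.
       U_Y = n1*n2 - U_X = 20 - 10 = 10.
Step 4: No ties, so the exact null distribution of U (based on enumerating the C(9,4) = 126 equally likely rank assignments) gives the two-sided p-value.
Step 5: p-value = 1.000000; compare to alpha = 0.05. fail to reject H0.

U_X = 10, p = 1.000000, fail to reject H0 at alpha = 0.05.


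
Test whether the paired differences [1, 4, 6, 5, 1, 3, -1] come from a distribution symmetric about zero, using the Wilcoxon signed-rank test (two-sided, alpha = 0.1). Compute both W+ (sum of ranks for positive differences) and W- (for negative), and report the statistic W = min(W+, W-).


Step 1: Drop any zero differences (none here) and take |d_i|.
|d| = [1, 4, 6, 5, 1, 3, 1]
Step 2: Midrank |d_i| (ties get averaged ranks).
ranks: |1|->2, |4|->5, |6|->7, |5|->6, |1|->2, |3|->4, |1|->2
Step 3: Attach original signs; sum ranks with positive sign and with negative sign.
W+ = 2 + 5 + 7 + 6 + 2 + 4 = 26
W- = 2 = 2
(Check: W+ + W- = 28 should equal n(n+1)/2 = 28.)
Step 4: Test statistic W = min(W+, W-) = 2.
Step 5: Ties in |d|, so use the tie-corrected normal approximation.
        E[W] = n(n+1)/4 = 7*8/4 = 14.
        Tie groups: |d|=1 (t=3); sum(t^3 - t) = 24.
        Var[W] = n(n+1)(2n+1)/24 - sum(t^3-t)/48 = 840/24 - 24/48 = 34.5.
        z = (W - E[W]) / sqrt(Var[W]) = (2 - 14) / 5.8737 = -2.0430.
        Two-sided p = 2*Phi(z) = 0.041051.
Step 6: alpha = 0.1. reject H0.

W+ = 26, W- = 2, W = min = 2, p = 0.041051, reject H0.


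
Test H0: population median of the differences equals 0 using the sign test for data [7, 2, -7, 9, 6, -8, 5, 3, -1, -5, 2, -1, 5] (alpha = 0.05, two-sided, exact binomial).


Step 1: Discard zero differences. Original n = 13; n_eff = number of nonzero differences = 13.
Nonzero differences (with sign): +7, +2, -7, +9, +6, -8, +5, +3, -1, -5, +2, -1, +5
Step 2: Count signs: positive = 8, negative = 5.
Step 3: Under H0: P(positive) = 0.5, so the number of positives S ~ Bin(13, 0.5).
Step 4: Two-sided exact p-value = sum of Bin(13,0.5) probabilities at or below the observed probability = 0.581055.
Step 5: alpha = 0.05. fail to reject H0.

n_eff = 13, pos = 8, neg = 5, p = 0.581055, fail to reject H0.


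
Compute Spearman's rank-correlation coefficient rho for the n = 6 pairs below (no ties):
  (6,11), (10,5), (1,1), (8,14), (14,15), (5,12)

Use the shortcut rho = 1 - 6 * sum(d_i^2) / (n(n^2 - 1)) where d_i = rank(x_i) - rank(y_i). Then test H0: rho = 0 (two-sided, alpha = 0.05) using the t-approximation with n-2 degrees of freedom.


Step 1: Rank x and y separately (midranks; no ties here).
rank(x): 6->3, 10->5, 1->1, 8->4, 14->6, 5->2
rank(y): 11->3, 5->2, 1->1, 14->5, 15->6, 12->4
Step 2: d_i = R_x(i) - R_y(i); compute d_i^2.
  (3-3)^2=0, (5-2)^2=9, (1-1)^2=0, (4-5)^2=1, (6-6)^2=0, (2-4)^2=4
sum(d^2) = 14.
Step 3: rho = 1 - 6*14 / (6*(6^2 - 1)) = 1 - 84/210 = 0.600000.
Step 4: Under H0, t = rho * sqrt((n-2)/(1-rho^2)) = 1.5000 ~ t(4).
Step 5: Two-sided p-value from the t-distribution with 4 df = 0.208000.
Step 6: alpha = 0.05. fail to reject H0.

rho = 0.6000, p = 0.208000, fail to reject H0 at alpha = 0.05.


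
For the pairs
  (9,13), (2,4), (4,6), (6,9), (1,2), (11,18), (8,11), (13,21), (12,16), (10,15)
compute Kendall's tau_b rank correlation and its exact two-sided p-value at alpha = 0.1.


Step 1: Enumerate the 45 unordered pairs (i,j) with i<j and classify each by sign(x_j-x_i) * sign(y_j-y_i).
  (1,2):dx=-7,dy=-9->C; (1,3):dx=-5,dy=-7->C; (1,4):dx=-3,dy=-4->C; (1,5):dx=-8,dy=-11->C
  (1,6):dx=+2,dy=+5->C; (1,7):dx=-1,dy=-2->C; (1,8):dx=+4,dy=+8->C; (1,9):dx=+3,dy=+3->C
  (1,10):dx=+1,dy=+2->C; (2,3):dx=+2,dy=+2->C; (2,4):dx=+4,dy=+5->C; (2,5):dx=-1,dy=-2->C
  (2,6):dx=+9,dy=+14->C; (2,7):dx=+6,dy=+7->C; (2,8):dx=+11,dy=+17->C; (2,9):dx=+10,dy=+12->C
  (2,10):dx=+8,dy=+11->C; (3,4):dx=+2,dy=+3->C; (3,5):dx=-3,dy=-4->C; (3,6):dx=+7,dy=+12->C
  (3,7):dx=+4,dy=+5->C; (3,8):dx=+9,dy=+15->C; (3,9):dx=+8,dy=+10->C; (3,10):dx=+6,dy=+9->C
  (4,5):dx=-5,dy=-7->C; (4,6):dx=+5,dy=+9->C; (4,7):dx=+2,dy=+2->C; (4,8):dx=+7,dy=+12->C
  (4,9):dx=+6,dy=+7->C; (4,10):dx=+4,dy=+6->C; (5,6):dx=+10,dy=+16->C; (5,7):dx=+7,dy=+9->C
  (5,8):dx=+12,dy=+19->C; (5,9):dx=+11,dy=+14->C; (5,10):dx=+9,dy=+13->C; (6,7):dx=-3,dy=-7->C
  (6,8):dx=+2,dy=+3->C; (6,9):dx=+1,dy=-2->D; (6,10):dx=-1,dy=-3->C; (7,8):dx=+5,dy=+10->C
  (7,9):dx=+4,dy=+5->C; (7,10):dx=+2,dy=+4->C; (8,9):dx=-1,dy=-5->C; (8,10):dx=-3,dy=-6->C
  (9,10):dx=-2,dy=-1->C
Step 2: C = 44, D = 1, total pairs = 45.
Step 3: tau = (C - D)/(n(n-1)/2) = (44 - 1)/45 = 0.955556.
Step 4: Exact two-sided p-value (enumerate n! = 3628800 permutations of y under H0): p = 0.000006.
Step 5: alpha = 0.1. reject H0.

tau_b = 0.9556 (C=44, D=1), p = 0.000006, reject H0.


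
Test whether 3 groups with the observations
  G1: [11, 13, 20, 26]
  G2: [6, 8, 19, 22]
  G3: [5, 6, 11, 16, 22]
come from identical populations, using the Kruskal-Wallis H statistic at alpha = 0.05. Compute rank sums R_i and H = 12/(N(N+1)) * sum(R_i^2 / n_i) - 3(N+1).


Step 1: Combine all N = 13 observations and assign midranks.
sorted (value, group, rank): (5,G3,1), (6,G2,2.5), (6,G3,2.5), (8,G2,4), (11,G1,5.5), (11,G3,5.5), (13,G1,7), (16,G3,8), (19,G2,9), (20,G1,10), (22,G2,11.5), (22,G3,11.5), (26,G1,13)
Step 2: Sum ranks within each group.
R_1 = 35.5 (n_1 = 4)
R_2 = 27 (n_2 = 4)
R_3 = 28.5 (n_3 = 5)
Step 3: H = 12/(N(N+1)) * sum(R_i^2/n_i) - 3(N+1)
     = 12/(13*14) * (35.5^2/4 + 27^2/4 + 28.5^2/5) - 3*14
     = 0.065934 * 659.763 - 42
     = 1.500824.
Step 4: Ties present; correction factor C = 1 - 18/(13^3 - 13) = 0.991758. Corrected H = 1.500824 / 0.991758 = 1.513296.
Step 5: Under H0, H ~ chi^2(2); p-value = 0.469237.
Step 6: alpha = 0.05. fail to reject H0.

H = 1.5133, df = 2, p = 0.469237, fail to reject H0.


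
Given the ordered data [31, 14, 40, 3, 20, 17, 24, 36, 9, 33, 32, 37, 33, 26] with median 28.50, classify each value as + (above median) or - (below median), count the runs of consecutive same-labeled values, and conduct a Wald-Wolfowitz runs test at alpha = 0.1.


Step 1: Compute median = 28.50; label A = above, B = below.
Labels in order: ABABBBBABAAAAB  (n_A = 7, n_B = 7)
Step 2: Count runs R = 8.
Step 3: Under H0 (random ordering), E[R] = 2*n_A*n_B/(n_A+n_B) + 1 = 2*7*7/14 + 1 = 8.0000.
        Var[R] = 2*n_A*n_B*(2*n_A*n_B - n_A - n_B) / ((n_A+n_B)^2 * (n_A+n_B-1)) = 8232/2548 = 3.2308.
        SD[R] = 1.7974.
Step 4: R = E[R], so z = 0 with no continuity correction.
Step 5: Two-sided p-value via normal approximation = 2*(1 - Phi(|z|)) = 1.000000.
Step 6: alpha = 0.1. fail to reject H0.

R = 8, z = 0.0000, p = 1.000000, fail to reject H0.


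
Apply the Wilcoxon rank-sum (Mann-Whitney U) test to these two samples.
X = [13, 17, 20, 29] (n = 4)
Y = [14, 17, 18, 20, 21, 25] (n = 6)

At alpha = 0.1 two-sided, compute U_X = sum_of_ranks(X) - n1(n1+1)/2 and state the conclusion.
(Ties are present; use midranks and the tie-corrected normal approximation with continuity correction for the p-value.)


Step 1: Combine and sort all 10 observations; assign midranks.
sorted (value, group): (13,X), (14,Y), (17,X), (17,Y), (18,Y), (20,X), (20,Y), (21,Y), (25,Y), (29,X)
ranks: 13->1, 14->2, 17->3.5, 17->3.5, 18->5, 20->6.5, 20->6.5, 21->8, 25->9, 29->10
Step 2: Rank sum for X: R1 = 1 + 3.5 + 6.5 + 10 = 21.
Step 3: U_X = R1 - n1(n1+1)/2 = 21 - 4*5/2 = 21 - 10 = 11.
       U_Y = n1*n2 - U_X = 24 - 11 = 13.
Step 4: Ties are present, so use the tie-corrected normal approximation (with continuity correction) for the p-value.
Step 5: p-value = 0.914589; compare to alpha = 0.1. fail to reject H0.

U_X = 11, p = 0.914589, fail to reject H0 at alpha = 0.1.


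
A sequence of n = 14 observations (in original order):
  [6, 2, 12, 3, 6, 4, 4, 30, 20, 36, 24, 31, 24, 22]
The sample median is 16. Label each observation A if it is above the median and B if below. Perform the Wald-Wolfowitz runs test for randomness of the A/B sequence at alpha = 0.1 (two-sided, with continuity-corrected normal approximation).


Step 1: Compute median = 16; label A = above, B = below.
Labels in order: BBBBBBBAAAAAAA  (n_A = 7, n_B = 7)
Step 2: Count runs R = 2.
Step 3: Under H0 (random ordering), E[R] = 2*n_A*n_B/(n_A+n_B) + 1 = 2*7*7/14 + 1 = 8.0000.
        Var[R] = 2*n_A*n_B*(2*n_A*n_B - n_A - n_B) / ((n_A+n_B)^2 * (n_A+n_B-1)) = 8232/2548 = 3.2308.
        SD[R] = 1.7974.
Step 4: Continuity-corrected z = (R + 0.5 - E[R]) / SD[R] = (2 + 0.5 - 8.0000) / 1.7974 = -3.0599.
Step 5: Two-sided p-value via normal approximation = 2*(1 - Phi(|z|)) = 0.002214.
Step 6: alpha = 0.1. reject H0.

R = 2, z = -3.0599, p = 0.002214, reject H0.


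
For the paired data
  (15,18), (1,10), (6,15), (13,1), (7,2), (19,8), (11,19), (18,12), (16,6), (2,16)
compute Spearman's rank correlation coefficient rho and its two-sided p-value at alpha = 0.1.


Step 1: Rank x and y separately (midranks; no ties here).
rank(x): 15->7, 1->1, 6->3, 13->6, 7->4, 19->10, 11->5, 18->9, 16->8, 2->2
rank(y): 18->9, 10->5, 15->7, 1->1, 2->2, 8->4, 19->10, 12->6, 6->3, 16->8
Step 2: d_i = R_x(i) - R_y(i); compute d_i^2.
  (7-9)^2=4, (1-5)^2=16, (3-7)^2=16, (6-1)^2=25, (4-2)^2=4, (10-4)^2=36, (5-10)^2=25, (9-6)^2=9, (8-3)^2=25, (2-8)^2=36
sum(d^2) = 196.
Step 3: rho = 1 - 6*196 / (10*(10^2 - 1)) = 1 - 1176/990 = -0.187879.
Step 4: Under H0, t = rho * sqrt((n-2)/(1-rho^2)) = -0.5410 ~ t(8).
Step 5: Two-sided p-value from the t-distribution with 8 df = 0.603218.
Step 6: alpha = 0.1. fail to reject H0.

rho = -0.1879, p = 0.603218, fail to reject H0 at alpha = 0.1.


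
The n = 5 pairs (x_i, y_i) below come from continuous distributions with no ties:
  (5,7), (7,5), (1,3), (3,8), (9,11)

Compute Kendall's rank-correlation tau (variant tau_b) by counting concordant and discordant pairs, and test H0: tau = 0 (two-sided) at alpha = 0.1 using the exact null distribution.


Step 1: Enumerate the 10 unordered pairs (i,j) with i<j and classify each by sign(x_j-x_i) * sign(y_j-y_i).
  (1,2):dx=+2,dy=-2->D; (1,3):dx=-4,dy=-4->C; (1,4):dx=-2,dy=+1->D; (1,5):dx=+4,dy=+4->C
  (2,3):dx=-6,dy=-2->C; (2,4):dx=-4,dy=+3->D; (2,5):dx=+2,dy=+6->C; (3,4):dx=+2,dy=+5->C
  (3,5):dx=+8,dy=+8->C; (4,5):dx=+6,dy=+3->C
Step 2: C = 7, D = 3, total pairs = 10.
Step 3: tau = (C - D)/(n(n-1)/2) = (7 - 3)/10 = 0.400000.
Step 4: Exact two-sided p-value (enumerate n! = 120 permutations of y under H0): p = 0.483333.
Step 5: alpha = 0.1. fail to reject H0.

tau_b = 0.4000 (C=7, D=3), p = 0.483333, fail to reject H0.


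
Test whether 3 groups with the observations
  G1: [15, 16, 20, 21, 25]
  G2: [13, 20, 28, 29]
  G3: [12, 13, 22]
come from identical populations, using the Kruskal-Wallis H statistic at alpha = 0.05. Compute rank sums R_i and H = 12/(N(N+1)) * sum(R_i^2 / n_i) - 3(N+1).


Step 1: Combine all N = 12 observations and assign midranks.
sorted (value, group, rank): (12,G3,1), (13,G2,2.5), (13,G3,2.5), (15,G1,4), (16,G1,5), (20,G1,6.5), (20,G2,6.5), (21,G1,8), (22,G3,9), (25,G1,10), (28,G2,11), (29,G2,12)
Step 2: Sum ranks within each group.
R_1 = 33.5 (n_1 = 5)
R_2 = 32 (n_2 = 4)
R_3 = 12.5 (n_3 = 3)
Step 3: H = 12/(N(N+1)) * sum(R_i^2/n_i) - 3(N+1)
     = 12/(12*13) * (33.5^2/5 + 32^2/4 + 12.5^2/3) - 3*13
     = 0.076923 * 532.533 - 39
     = 1.964103.
Step 4: Ties present; correction factor C = 1 - 12/(12^3 - 12) = 0.993007. Corrected H = 1.964103 / 0.993007 = 1.977934.
Step 5: Under H0, H ~ chi^2(2); p-value = 0.371961.
Step 6: alpha = 0.05. fail to reject H0.

H = 1.9779, df = 2, p = 0.371961, fail to reject H0.


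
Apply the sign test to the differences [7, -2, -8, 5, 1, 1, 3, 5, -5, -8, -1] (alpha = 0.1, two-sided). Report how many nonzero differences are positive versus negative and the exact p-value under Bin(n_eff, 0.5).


Step 1: Discard zero differences. Original n = 11; n_eff = number of nonzero differences = 11.
Nonzero differences (with sign): +7, -2, -8, +5, +1, +1, +3, +5, -5, -8, -1
Step 2: Count signs: positive = 6, negative = 5.
Step 3: Under H0: P(positive) = 0.5, so the number of positives S ~ Bin(11, 0.5).
Step 4: Two-sided exact p-value = sum of Bin(11,0.5) probabilities at or below the observed probability = 1.000000.
Step 5: alpha = 0.1. fail to reject H0.

n_eff = 11, pos = 6, neg = 5, p = 1.000000, fail to reject H0.


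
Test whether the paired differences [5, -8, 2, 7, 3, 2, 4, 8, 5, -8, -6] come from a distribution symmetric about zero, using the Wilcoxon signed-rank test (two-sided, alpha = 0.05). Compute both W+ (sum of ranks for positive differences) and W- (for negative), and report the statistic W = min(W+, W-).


Step 1: Drop any zero differences (none here) and take |d_i|.
|d| = [5, 8, 2, 7, 3, 2, 4, 8, 5, 8, 6]
Step 2: Midrank |d_i| (ties get averaged ranks).
ranks: |5|->5.5, |8|->10, |2|->1.5, |7|->8, |3|->3, |2|->1.5, |4|->4, |8|->10, |5|->5.5, |8|->10, |6|->7
Step 3: Attach original signs; sum ranks with positive sign and with negative sign.
W+ = 5.5 + 1.5 + 8 + 3 + 1.5 + 4 + 10 + 5.5 = 39
W- = 10 + 10 + 7 = 27
(Check: W+ + W- = 66 should equal n(n+1)/2 = 66.)
Step 4: Test statistic W = min(W+, W-) = 27.
Step 5: Ties in |d|, so use the tie-corrected normal approximation.
        E[W] = n(n+1)/4 = 11*12/4 = 33.
        Tie groups: |d|=2 (t=2), |d|=5 (t=2), |d|=8 (t=3); sum(t^3 - t) = 36.
        Var[W] = n(n+1)(2n+1)/24 - sum(t^3-t)/48 = 3036/24 - 36/48 = 125.75.
        z = (W - E[W]) / sqrt(Var[W]) = (27 - 33) / 11.2138 = -0.5351.
        Two-sided p = 2*Phi(z) = 0.592613.
Step 6: alpha = 0.05. fail to reject H0.

W+ = 39, W- = 27, W = min = 27, p = 0.592613, fail to reject H0.


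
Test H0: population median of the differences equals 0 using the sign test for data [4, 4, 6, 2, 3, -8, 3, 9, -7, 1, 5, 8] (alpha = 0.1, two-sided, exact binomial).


Step 1: Discard zero differences. Original n = 12; n_eff = number of nonzero differences = 12.
Nonzero differences (with sign): +4, +4, +6, +2, +3, -8, +3, +9, -7, +1, +5, +8
Step 2: Count signs: positive = 10, negative = 2.
Step 3: Under H0: P(positive) = 0.5, so the number of positives S ~ Bin(12, 0.5).
Step 4: Two-sided exact p-value = sum of Bin(12,0.5) probabilities at or below the observed probability = 0.038574.
Step 5: alpha = 0.1. reject H0.

n_eff = 12, pos = 10, neg = 2, p = 0.038574, reject H0.


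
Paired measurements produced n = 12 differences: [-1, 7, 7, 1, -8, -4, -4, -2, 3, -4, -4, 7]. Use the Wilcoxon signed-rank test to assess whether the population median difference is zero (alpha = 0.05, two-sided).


Step 1: Drop any zero differences (none here) and take |d_i|.
|d| = [1, 7, 7, 1, 8, 4, 4, 2, 3, 4, 4, 7]
Step 2: Midrank |d_i| (ties get averaged ranks).
ranks: |1|->1.5, |7|->10, |7|->10, |1|->1.5, |8|->12, |4|->6.5, |4|->6.5, |2|->3, |3|->4, |4|->6.5, |4|->6.5, |7|->10
Step 3: Attach original signs; sum ranks with positive sign and with negative sign.
W+ = 10 + 10 + 1.5 + 4 + 10 = 35.5
W- = 1.5 + 12 + 6.5 + 6.5 + 3 + 6.5 + 6.5 = 42.5
(Check: W+ + W- = 78 should equal n(n+1)/2 = 78.)
Step 4: Test statistic W = min(W+, W-) = 35.5.
Step 5: Ties in |d|, so use the tie-corrected normal approximation.
        E[W] = n(n+1)/4 = 12*13/4 = 39.
        Tie groups: |d|=1 (t=2), |d|=4 (t=4), |d|=7 (t=3); sum(t^3 - t) = 90.
        Var[W] = n(n+1)(2n+1)/24 - sum(t^3-t)/48 = 3900/24 - 90/48 = 160.625.
        z = (W - E[W]) / sqrt(Var[W]) = (35.5 - 39) / 12.6738 = -0.2762.
        Two-sided p = 2*Phi(z) = 0.782425.
Step 6: alpha = 0.05. fail to reject H0.

W+ = 35.5, W- = 42.5, W = min = 35.5, p = 0.782425, fail to reject H0.
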